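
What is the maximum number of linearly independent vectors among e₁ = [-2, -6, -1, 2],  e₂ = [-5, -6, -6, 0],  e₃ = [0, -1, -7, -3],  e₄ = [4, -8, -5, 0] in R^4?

Form the matrix with e₁, e₂, e₃, e₄ as columns and reduce.
Exactly 3 pivots survive; hence the rank is 3.

3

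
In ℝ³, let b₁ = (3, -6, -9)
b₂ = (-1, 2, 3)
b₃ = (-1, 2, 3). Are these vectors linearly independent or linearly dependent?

Form the 3×3 matrix with these as columns; its determinant is 0.
A zero determinant means the columns are linearly dependent.
Indeed b₁ + 3b₂ = 0.

linearly dependent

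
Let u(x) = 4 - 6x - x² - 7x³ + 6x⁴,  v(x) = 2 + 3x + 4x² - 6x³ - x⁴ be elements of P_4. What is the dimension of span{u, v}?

Use coordinates relative to {1, x, …, x⁴}.
Row-reduce the 2×5 matrix with these as rows.
The echelon form has 2 nonzero rows, so the rank is 2.

dim = 2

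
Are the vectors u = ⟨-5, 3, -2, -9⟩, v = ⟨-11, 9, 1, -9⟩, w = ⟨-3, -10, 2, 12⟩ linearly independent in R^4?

linearly independent

Place the vectors as rows of a 3×4 matrix and reduce to echelon form.
The reduction yields 3 nonzero rows, so the rank is 3.
Since rank = 3 (the number of vectors), the set is linearly independent.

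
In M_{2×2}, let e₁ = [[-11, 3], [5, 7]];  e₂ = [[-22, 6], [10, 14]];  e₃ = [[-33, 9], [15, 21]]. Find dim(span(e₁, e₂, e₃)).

dim = 1

Use coordinates relative to {E₁₁, E₁₂, E₂₁, E₂₂}.
Apply Gaussian elimination to the matrix whose rows are e₁, e₂, e₃.
Reduction leaves 1 leading entry, giving rank 1.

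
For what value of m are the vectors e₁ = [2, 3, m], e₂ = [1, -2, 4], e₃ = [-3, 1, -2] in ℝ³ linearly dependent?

The vectors are dependent exactly when the determinant of the matrix with rows e₁, e₂, e₃ vanishes.
Expanding, det = -5*m - 30.
This vanishes exactly when m = -6.

m = -6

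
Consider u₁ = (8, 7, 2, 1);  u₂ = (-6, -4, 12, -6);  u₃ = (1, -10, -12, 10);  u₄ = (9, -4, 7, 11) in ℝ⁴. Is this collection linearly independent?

Form the 4×4 matrix with these as columns; its determinant is 5534.
A nonzero determinant means the columns are linearly independent.

linearly independent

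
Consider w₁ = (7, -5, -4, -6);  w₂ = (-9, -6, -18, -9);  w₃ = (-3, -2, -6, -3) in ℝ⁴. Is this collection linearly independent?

One vector is a scalar multiple of another, so the set is dependent.

linearly dependent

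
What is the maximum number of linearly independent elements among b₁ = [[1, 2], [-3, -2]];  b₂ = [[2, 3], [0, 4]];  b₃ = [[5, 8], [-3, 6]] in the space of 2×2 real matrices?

Represent each element by its coordinate vector in ℝ⁴.
Put the 4×3 matrix [b₁|b₂|b₃] into echelon form.
Exactly 2 pivots survive; hence the rank is 2.

2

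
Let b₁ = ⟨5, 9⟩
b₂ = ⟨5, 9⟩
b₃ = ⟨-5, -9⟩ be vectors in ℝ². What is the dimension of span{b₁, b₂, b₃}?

1

Put the 2×3 matrix [b₁|b₂|b₃] into echelon form.
Reduction leaves 1 leading entry, giving rank 1.
(With 3 elements in a 2-dimensional space the rank is at most 2.)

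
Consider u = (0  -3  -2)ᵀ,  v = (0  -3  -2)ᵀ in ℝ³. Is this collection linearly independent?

linearly dependent

Two of the vectors are equal, giving an immediate dependence.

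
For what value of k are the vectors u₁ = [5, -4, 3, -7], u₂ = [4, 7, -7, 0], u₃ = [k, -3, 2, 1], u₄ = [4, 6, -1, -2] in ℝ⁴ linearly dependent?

Dependence holds iff the 4×4 matrix [u₁ u₂ u₃ u₄] is singular.
The determinant works out to -259*k - 629.
Solving -259*k - 629 = 0 yields k = -17/7.

k = -17/7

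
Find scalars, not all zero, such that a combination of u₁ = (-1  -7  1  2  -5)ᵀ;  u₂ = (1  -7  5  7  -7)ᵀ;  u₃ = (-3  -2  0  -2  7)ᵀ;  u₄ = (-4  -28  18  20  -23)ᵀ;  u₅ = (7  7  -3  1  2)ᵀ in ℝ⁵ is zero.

3u₂ - u₄ - u₅ = 0

Solve the homogeneous system with u₁, u₂, u₃, u₄, u₅ as columns by row-reducing the coefficient matrix.
One solution (up to scaling) is (0, 3, 0, -1, -1).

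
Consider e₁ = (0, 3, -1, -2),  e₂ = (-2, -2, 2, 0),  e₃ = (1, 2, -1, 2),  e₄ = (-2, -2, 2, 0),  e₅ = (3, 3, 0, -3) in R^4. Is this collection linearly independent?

linearly dependent

There are 5 vectors in a 4-dimensional space, so they cannot be linearly independent.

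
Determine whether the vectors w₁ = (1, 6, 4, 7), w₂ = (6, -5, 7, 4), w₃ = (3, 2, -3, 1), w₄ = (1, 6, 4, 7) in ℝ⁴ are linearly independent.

Two of the vectors are equal, giving an immediate dependence.

linearly dependent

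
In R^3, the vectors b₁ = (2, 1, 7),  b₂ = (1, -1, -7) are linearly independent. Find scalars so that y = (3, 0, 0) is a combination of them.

y = b₁ + b₂

Solve the system with b₁, b₂ as columns and y as the right-hand side.
Back-substitution yields (a₁, a₂) = (1, 1).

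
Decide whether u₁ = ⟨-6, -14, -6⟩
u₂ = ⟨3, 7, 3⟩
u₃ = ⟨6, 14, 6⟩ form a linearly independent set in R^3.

linearly dependent

Row-reduce the matrix whose columns are u₁, u₂, u₃.
The reduction yields 1 nonzero row, so the rank is 1.
Since rank 1 < 3, the set is linearly dependent.
Indeed u₁ + 2u₂ = 0.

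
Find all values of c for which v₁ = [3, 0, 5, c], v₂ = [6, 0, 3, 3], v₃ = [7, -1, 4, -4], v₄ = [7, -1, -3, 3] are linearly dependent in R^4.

c = -2

Place the vectors as rows of a 4×4 matrix; dependence ⇔ determinant zero.
Cofactor expansion gives det = -42*c - 84.
Setting this to zero gives c = -2.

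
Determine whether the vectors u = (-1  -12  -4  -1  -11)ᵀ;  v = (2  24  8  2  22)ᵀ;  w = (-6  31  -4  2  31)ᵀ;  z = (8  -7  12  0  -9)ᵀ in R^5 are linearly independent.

linearly dependent

One vector is a scalar multiple of another, so the set is dependent.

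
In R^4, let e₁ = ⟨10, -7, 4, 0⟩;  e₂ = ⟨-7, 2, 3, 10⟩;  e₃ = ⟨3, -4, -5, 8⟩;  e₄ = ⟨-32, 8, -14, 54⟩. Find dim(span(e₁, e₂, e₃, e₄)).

3

Apply Gaussian elimination to the matrix whose rows are e₁, e₂, e₃, e₄.
Reduction leaves 3 leading entries, giving rank 3.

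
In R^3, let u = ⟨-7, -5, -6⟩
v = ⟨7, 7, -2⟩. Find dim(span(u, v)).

2

Row-reduce the 2×3 matrix with these as rows.
There are 2 pivot columns, so rank = 2.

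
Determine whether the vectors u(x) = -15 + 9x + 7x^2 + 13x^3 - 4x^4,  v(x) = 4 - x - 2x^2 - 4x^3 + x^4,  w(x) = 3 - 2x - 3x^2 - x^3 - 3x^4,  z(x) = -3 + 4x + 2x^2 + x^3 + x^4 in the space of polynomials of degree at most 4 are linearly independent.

linearly dependent

Write each element as a coordinate vector in ℝ⁵ using {1, x, …, x^4}.
Place the vectors as rows of a 4×5 matrix and reduce to echelon form.
The reduction yields 3 nonzero rows, so the rank is 3.
Since rank 3 < 4, the set is linearly dependent.
Indeed u + 3v - w - 2z = 0.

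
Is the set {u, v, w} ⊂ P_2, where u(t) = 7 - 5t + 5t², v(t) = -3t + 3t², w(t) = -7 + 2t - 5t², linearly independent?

linearly independent

Write each element as a coordinate vector in ℝ³ using {1, t, t²}.
The matrix [u|v|w] has determinant 63.
A nonzero determinant means the columns are linearly independent.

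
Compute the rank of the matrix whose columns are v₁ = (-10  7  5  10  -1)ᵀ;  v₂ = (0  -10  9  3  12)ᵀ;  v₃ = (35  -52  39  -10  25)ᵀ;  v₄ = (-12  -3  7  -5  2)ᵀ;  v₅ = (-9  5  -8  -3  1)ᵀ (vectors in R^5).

Form the matrix with v₁, v₂, v₃, v₄, v₅ as columns and reduce.
Reduction leaves 4 leading entries, giving rank 4.

rank 4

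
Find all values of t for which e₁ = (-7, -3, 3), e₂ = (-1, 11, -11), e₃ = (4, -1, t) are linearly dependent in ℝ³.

The vectors are dependent exactly when the determinant of the matrix with rows e₁, e₂, e₃ vanishes.
Expanding, det = 80 - 80*t.
Solving 80 - 80*t = 0 yields t = 1.

t = 1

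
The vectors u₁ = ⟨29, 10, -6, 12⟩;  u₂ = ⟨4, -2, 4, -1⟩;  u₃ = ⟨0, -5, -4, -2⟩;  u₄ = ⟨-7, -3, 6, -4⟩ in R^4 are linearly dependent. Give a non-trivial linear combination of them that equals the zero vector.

u₁ - 2u₂ + u₃ + 3u₄ = 0

Write the vectors as columns of a matrix and find a nonzero vector in its null space.
A generator of the null space is (1, -2, 1, 3).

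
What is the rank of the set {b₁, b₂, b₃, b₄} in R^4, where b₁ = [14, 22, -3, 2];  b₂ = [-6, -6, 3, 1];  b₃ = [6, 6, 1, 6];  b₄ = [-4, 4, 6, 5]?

Row-reduce the 4×4 matrix with these as rows.
Exactly 3 pivots survive; hence the rank is 3.

rank 3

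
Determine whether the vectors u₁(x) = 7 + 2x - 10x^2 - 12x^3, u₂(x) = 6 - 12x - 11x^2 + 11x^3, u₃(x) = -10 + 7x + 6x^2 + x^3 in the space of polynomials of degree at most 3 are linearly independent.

Take coordinates with respect to the standard basis {1, x, …, x^3}.
Place the vectors as rows of a 3×4 matrix and reduce to echelon form.
The reduction yields 3 nonzero rows, so the rank is 3.
Since rank = 3 (the number of vectors), the set is linearly independent.

linearly independent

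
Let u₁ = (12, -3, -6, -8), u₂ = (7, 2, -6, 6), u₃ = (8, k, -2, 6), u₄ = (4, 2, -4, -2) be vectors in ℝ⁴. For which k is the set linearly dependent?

The vectors are dependent exactly when the determinant of the matrix with rows u₁, u₂, u₃, u₄ vanishes.
The determinant works out to -236*k - 1180.
This vanishes exactly when k = -5.

k = -5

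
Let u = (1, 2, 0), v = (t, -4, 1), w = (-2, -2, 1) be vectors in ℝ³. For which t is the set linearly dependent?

t = -3

Dependence holds iff the 3×3 matrix [u v w] is singular.
Cofactor expansion gives det = -2*t - 6.
Solving -2*t - 6 = 0 yields t = -3.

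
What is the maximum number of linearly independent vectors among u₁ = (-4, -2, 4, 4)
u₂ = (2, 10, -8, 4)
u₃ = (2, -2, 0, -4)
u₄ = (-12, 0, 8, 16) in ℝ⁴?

Apply Gaussian elimination to the matrix whose rows are u₁, u₂, u₃, u₄.
The echelon form has 2 nonzero rows, so the rank is 2.

2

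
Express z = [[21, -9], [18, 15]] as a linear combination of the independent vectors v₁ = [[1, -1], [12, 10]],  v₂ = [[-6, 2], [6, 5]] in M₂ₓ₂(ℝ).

z = 3v₁ - 3v₂

Take coordinate vectors relative to {E₁₁, E₁₂, E₂₁, E₂₂}.
Write z = c₁v₁ + c₂v₂ and equate components.
Back-substitution yields (c₁, c₂) = (3, -3).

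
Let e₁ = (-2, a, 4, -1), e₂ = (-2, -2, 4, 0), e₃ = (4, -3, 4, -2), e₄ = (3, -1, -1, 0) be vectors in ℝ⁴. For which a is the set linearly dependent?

a = -7/10

The vectors are dependent exactly when the determinant of the matrix with rows e₁, e₂, e₃, e₄ vanishes.
Cofactor expansion gives det = 20*a + 14.
Setting this to zero gives a = -7/10.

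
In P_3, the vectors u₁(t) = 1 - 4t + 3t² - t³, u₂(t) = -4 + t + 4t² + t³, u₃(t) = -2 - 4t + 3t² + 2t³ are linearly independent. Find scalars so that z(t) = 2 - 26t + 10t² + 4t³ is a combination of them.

Identify each element with its coordinate vector in ℝ⁴ via {1, t, …, t³}.
Solve the system with u₁, u₂, u₃ as columns and z as the right-hand side.
Back-substitution yields (c₁, c₂, c₃) = (2, -2, 4).

z = 2u₁ - 2u₂ + 4u₃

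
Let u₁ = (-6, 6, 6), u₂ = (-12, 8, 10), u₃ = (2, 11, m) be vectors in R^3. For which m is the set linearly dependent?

The vectors are dependent exactly when the determinant of the matrix with rows u₁, u₂, u₃ vanishes.
Cofactor expansion gives det = 24*m - 108.
Solving 24*m - 108 = 0 yields m = 9/2.

m = 9/2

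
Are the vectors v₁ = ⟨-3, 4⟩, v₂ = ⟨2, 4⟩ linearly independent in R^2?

The matrix [v₁|v₂] has determinant -20.
A nonzero determinant means the columns are linearly independent.

linearly independent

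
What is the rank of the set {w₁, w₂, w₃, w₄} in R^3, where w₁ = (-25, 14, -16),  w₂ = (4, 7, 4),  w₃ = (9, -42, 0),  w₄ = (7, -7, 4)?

Put the 3×4 matrix [w₁|w₂|w₃|w₄] into echelon form.
Exactly 2 pivots survive; hence the rank is 2.
(With 4 elements in a 3-dimensional space the rank is at most 3.)

rank 2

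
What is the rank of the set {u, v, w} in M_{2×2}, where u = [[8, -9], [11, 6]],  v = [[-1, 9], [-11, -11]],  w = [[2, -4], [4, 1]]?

Pass to coordinate vectors with respect to the basis {E₁₁, E₁₂, E₂₁, E₂₂}.
Put the 4×3 matrix [u|v|w] into echelon form.
The echelon form has 3 nonzero rows, so the rank is 3.

rank 3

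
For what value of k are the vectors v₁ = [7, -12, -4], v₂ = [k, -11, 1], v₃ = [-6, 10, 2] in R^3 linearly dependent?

The vectors are dependent exactly when the determinant of the matrix with rows v₁, v₂, v₃ vanishes.
The determinant works out to 112 - 16*k.
This vanishes exactly when k = 7.

k = 7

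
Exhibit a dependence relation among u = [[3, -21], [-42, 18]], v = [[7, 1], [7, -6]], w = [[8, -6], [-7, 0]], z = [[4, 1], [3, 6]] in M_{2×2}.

Pass to coordinate vectors relative to the basis {E₁₁, E₁₂, E₂₁, E₂₂}.
Solve the homogeneous system with u, v, w, z as columns by row-reducing the coefficient matrix.
The free variable yields coefficients (1, 3, -3, 0) (any nonzero multiple also works).

u + 3v - 3w = 0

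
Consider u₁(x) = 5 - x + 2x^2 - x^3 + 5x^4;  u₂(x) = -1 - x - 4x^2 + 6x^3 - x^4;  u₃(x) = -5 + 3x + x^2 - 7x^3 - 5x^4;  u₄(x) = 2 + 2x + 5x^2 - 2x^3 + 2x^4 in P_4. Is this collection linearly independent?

linearly independent

Take coordinates with respect to the standard basis {1, x, …, x^4}.
Row-reduce the matrix whose columns are u₁, u₂, u₃, u₄.
The reduction yields 4 nonzero rows, so the rank is 4.
Since rank = 4 (the number of vectors), the set is linearly independent.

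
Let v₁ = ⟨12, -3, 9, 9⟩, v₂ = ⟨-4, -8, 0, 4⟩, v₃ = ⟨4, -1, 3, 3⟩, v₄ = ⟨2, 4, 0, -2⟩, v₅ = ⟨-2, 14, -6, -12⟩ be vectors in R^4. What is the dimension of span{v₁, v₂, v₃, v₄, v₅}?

Form the matrix with v₁, v₂, v₃, v₄, v₅ as columns and reduce.
The echelon form has 2 nonzero rows, so the rank is 2.
(With 5 elements in a 4-dimensional space the rank is at most 4.)

2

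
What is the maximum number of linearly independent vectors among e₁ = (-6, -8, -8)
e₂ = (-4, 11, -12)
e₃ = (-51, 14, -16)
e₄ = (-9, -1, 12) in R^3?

Row-reduce the 4×3 matrix with these as rows.
Exactly 3 pivots survive; hence the rank is 3.
(With 4 elements in a 3-dimensional space the rank is at most 3.)

3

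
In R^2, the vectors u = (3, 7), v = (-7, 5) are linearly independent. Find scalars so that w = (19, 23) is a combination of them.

w = 4u - v

Solve the system with u, v as columns and w as the right-hand side.
Row-reducing the augmented matrix gives the unique coefficients (α₁, α₂) = (4, -1).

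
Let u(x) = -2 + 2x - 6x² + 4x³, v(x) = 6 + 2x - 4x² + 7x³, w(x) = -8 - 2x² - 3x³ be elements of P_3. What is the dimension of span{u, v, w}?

Use coordinates relative to {1, x, …, x³}.
Row-reduce the 3×4 matrix with these as rows.
There are 2 pivot columns, so rank = 2.

2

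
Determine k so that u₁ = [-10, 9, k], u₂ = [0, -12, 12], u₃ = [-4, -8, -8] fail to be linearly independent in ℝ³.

The set is linearly dependent precisely when det[u₁; u₂; u₃] = 0.
Expanding, det = -48*k - 2352.
Solving -48*k - 2352 = 0 yields k = -49.

k = -49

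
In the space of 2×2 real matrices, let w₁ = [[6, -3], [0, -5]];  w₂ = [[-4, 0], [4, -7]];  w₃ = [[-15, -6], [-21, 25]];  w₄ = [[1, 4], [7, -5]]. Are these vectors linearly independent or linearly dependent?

linearly dependent

Take coordinates with respect to the standard basis {E₁₁, E₁₂, E₂₁, E₂₂}.
The matrix [w₁|w₂|w₃|w₄] has determinant 0.
A zero determinant means the columns are linearly dependent.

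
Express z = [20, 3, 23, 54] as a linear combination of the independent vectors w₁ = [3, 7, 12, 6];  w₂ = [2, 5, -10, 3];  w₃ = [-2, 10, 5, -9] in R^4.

Set up the augmented matrix [w₁ | w₂ | w₃ | z] and row-reduce.
Row-reducing the augmented matrix gives the unique coefficients (c₁, c₂, c₃) = (4, 1, -3).

z = 4w₁ + w₂ - 3w₃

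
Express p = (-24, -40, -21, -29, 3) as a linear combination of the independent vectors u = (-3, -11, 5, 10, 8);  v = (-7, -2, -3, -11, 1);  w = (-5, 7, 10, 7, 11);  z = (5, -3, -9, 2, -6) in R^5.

Since u, v, w, z are independent, the coefficients expressing p are uniquely determined by a linear system.
The system has the unique solution (α₁, …, α₄) = (2, 4, -1, 1).

p = 2u + 4v - w + z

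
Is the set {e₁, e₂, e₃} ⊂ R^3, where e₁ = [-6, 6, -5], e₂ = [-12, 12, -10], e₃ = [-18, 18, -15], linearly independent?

linearly dependent

The matrix [e₁|e₂|e₃] has determinant 0.
A zero determinant means the columns are linearly dependent.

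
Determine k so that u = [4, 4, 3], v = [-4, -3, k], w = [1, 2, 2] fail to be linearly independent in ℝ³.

k = -7/4

The vectors are dependent exactly when the determinant of the matrix with rows u, v, w vanishes.
Expanding, det = -4*k - 7.
Setting this to zero gives k = -7/4.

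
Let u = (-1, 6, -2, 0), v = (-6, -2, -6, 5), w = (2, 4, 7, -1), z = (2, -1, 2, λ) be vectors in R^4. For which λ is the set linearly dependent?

λ = -3/2

Place the vectors as rows of a 4×4 matrix; dependence ⇔ determinant zero.
Expanding, det = 210*λ + 315.
Solving 210*λ + 315 = 0 yields λ = -3/2.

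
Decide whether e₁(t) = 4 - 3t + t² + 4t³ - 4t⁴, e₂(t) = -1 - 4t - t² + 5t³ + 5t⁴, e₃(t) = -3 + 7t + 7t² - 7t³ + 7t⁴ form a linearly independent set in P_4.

Write each element as a coordinate vector in ℝ⁵ using {1, t, …, t⁴}.
Place the vectors as rows of a 3×5 matrix and reduce to echelon form.
The reduction yields 3 nonzero rows, so the rank is 3.
Since rank = 3 (the number of vectors), the set is linearly independent.

linearly independent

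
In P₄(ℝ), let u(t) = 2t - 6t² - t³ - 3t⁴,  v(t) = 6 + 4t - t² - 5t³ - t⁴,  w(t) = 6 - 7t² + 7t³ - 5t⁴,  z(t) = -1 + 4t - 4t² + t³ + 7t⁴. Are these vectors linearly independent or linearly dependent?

Write each element as a coordinate vector in ℝ⁵ using {1, t, …, t⁴}.
Place the vectors as rows of a 4×5 matrix and reduce to echelon form.
The reduction yields 4 nonzero rows, so the rank is 4.
Since rank = 4 (the number of vectors), the set is linearly independent.

linearly independent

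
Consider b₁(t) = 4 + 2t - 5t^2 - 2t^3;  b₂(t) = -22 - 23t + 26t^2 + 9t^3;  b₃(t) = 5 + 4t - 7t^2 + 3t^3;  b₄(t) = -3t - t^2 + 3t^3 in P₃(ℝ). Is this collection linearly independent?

Take coordinates with respect to the standard basis {1, t, …, t^3}.
Place the vectors as rows of a 4×4 matrix and reduce to echelon form.
The reduction yields 3 nonzero rows, so the rank is 3.
Since rank 3 < 4, the set is linearly dependent.

linearly dependent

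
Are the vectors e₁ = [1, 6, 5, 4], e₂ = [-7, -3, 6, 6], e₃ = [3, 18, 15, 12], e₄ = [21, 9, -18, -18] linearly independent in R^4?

One vector is a scalar multiple of another, so the set is dependent.

linearly dependent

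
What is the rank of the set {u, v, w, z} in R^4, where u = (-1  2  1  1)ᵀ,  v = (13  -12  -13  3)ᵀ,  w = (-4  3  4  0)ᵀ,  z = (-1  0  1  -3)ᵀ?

Form the matrix with u, v, w, z as columns and reduce.
There are 3 pivot columns, so rank = 3.

3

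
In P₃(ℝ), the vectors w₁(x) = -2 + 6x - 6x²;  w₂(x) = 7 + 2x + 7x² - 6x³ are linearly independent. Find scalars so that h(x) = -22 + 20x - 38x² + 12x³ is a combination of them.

Work in coordinates with respect to the standard basis {1, x, …, x³}.
Set up the augmented matrix [w₁ | w₂ | h] and row-reduce.
Back-substitution yields (a₁, a₂) = (4, -2).

h = 4w₁ - 2w₂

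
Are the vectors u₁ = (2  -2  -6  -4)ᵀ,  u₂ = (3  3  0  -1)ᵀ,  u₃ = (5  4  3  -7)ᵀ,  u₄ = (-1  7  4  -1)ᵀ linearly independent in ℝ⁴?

Form the 4×4 matrix with these as columns; its determinant is -864.
A nonzero determinant means the columns are linearly independent.

linearly independent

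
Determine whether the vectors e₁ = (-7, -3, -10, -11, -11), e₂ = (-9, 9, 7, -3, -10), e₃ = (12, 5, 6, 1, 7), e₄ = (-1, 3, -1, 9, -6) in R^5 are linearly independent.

Place the vectors as rows of a 4×5 matrix and reduce to echelon form.
The reduction yields 4 nonzero rows, so the rank is 4.
Since rank = 4 (the number of vectors), the set is linearly independent.

linearly independent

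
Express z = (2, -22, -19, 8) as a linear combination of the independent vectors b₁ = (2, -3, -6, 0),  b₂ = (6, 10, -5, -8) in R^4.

Write z = a₁b₁ + a₂b₂ and equate components.
Back-substitution yields (a₁, a₂) = (4, -1).

z = 4b₁ - b₂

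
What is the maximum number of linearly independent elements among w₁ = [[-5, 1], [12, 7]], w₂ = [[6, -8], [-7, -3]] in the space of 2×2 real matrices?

2

Use coordinates relative to {E₁₁, E₁₂, E₂₁, E₂₂}.
Row-reduce the 2×4 matrix with these as rows.
There are 2 pivot columns, so rank = 2.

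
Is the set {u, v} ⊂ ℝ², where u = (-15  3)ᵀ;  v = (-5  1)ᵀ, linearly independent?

linearly dependent

The matrix [u|v] has determinant 0.
A zero determinant means the columns are linearly dependent.
Indeed u - 3v = 0.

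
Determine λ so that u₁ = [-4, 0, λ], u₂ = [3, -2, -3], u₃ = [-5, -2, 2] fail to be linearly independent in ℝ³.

λ = 5/2

Place the vectors as rows of a 3×3 matrix; dependence ⇔ determinant zero.
Expanding, det = 40 - 16*λ.
Solving 40 - 16*λ = 0 yields λ = 5/2.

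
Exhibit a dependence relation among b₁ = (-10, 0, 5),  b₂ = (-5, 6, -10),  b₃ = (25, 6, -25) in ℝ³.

Solve the homogeneous system with b₁, b₂, b₃ as columns by row-reducing the coefficient matrix.
The free variable yields coefficients (3, -1, 1) (any nonzero multiple also works).

3b₁ - b₂ + b₃ = 0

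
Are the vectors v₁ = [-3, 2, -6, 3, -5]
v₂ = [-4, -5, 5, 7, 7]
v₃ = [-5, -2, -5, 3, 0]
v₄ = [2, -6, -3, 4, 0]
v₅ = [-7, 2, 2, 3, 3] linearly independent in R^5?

Place the vectors as rows of a 5×5 matrix and reduce to echelon form.
The reduction yields 5 nonzero rows, so the rank is 5.
Since rank = 5 (the number of vectors), the set is linearly independent.

linearly independent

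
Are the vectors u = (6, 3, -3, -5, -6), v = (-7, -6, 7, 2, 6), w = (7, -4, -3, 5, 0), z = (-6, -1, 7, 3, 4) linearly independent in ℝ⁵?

Place the vectors as rows of a 4×5 matrix and reduce to echelon form.
The reduction yields 4 nonzero rows, so the rank is 4.
Since rank = 4 (the number of vectors), the set is linearly independent.

linearly independent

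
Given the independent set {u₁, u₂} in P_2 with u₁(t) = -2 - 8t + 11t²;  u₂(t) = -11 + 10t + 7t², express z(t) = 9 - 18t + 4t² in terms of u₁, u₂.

z = u₁ - u₂

Identify each element with its coordinate vector in ℝ³ via {1, t, t²}.
Solve the system with u₁, u₂ as columns and z as the right-hand side.
Row-reducing the augmented matrix gives the unique coefficients (a₁, a₂) = (1, -1).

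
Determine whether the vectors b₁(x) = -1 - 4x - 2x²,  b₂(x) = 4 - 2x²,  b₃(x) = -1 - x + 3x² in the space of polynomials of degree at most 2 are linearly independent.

linearly independent

Take coordinates with respect to the standard basis {1, x, x²}.
The matrix [b₁|b₂|b₃] has determinant 50.
A nonzero determinant means the columns are linearly independent.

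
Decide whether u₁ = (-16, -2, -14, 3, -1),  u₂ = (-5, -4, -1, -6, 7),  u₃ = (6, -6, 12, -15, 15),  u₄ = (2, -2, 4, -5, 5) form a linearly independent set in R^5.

One vector is a scalar multiple of another, so the set is dependent.

linearly dependent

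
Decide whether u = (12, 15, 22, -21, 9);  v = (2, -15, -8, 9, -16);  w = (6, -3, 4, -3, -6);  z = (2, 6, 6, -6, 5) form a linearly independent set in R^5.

linearly dependent

Row-reduce the matrix whose columns are u, v, w, z.
The reduction yields 2 nonzero rows, so the rank is 2.
Since rank 2 < 4, the set is linearly dependent.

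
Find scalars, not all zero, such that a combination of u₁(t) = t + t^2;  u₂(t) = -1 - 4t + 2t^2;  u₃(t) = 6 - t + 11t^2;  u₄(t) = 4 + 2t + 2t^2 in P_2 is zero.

3u₁ + 2u₂ - u₃ + 2u₄ = 0

Take coordinates with respect to {1, t, t^2}.
Set up α₁u₁ + … + α₄u₄ = 0 and solve the homogeneous system.
A generator of the null space is (3, 2, -1, 2).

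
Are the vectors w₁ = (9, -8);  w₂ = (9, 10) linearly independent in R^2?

Form the 2×2 matrix with these as columns; its determinant is 162.
A nonzero determinant means the columns are linearly independent.

linearly independent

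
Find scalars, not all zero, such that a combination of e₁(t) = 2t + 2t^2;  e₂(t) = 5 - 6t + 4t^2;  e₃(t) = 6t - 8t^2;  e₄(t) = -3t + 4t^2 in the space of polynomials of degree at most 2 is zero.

e₃ + 2e₄ = 0

Write each element as a vector in ℝ³ using {1, t, t^2}.
Write the vectors as columns of a matrix and find a nonzero vector in its null space.
One solution (up to scaling) is (0, 0, 1, 2).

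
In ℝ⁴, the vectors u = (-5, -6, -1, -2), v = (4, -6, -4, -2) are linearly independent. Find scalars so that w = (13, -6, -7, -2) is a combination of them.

w = -u + 2v

Since u, v are independent, the coefficients expressing w are uniquely determined by a linear system.
The system has the unique solution (c₁, c₂) = (-1, 2).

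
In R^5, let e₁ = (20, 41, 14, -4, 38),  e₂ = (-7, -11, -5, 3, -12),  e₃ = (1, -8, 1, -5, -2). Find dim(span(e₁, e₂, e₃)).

Put the 5×3 matrix [e₁|e₂|e₃] into echelon form.
Reduction leaves 2 leading entries, giving rank 2.

dim = 2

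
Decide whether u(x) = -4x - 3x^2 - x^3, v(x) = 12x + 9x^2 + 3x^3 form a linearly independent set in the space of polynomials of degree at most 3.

Write each element as a coordinate vector in ℝ⁴ using {1, x, …, x^3}.
One vector is a scalar multiple of another, so the set is dependent.

linearly dependent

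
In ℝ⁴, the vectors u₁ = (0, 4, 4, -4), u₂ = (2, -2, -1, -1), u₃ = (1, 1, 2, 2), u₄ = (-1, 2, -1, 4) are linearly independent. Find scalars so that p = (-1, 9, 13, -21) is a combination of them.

Write p = c₁u₁ + … + c₄u₄ and equate components.
Row-reducing the augmented matrix gives the unique coefficients (c₁, …, c₄) = (3, -1, -1, -2).

p = 3u₁ - u₂ - u₃ - 2u₄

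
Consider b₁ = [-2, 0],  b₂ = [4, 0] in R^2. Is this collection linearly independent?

linearly dependent

One vector is a scalar multiple of another, so the set is dependent.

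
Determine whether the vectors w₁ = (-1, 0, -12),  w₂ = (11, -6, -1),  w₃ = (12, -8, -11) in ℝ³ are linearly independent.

Row-reduce the matrix whose columns are w₁, w₂, w₃.
The reduction yields 3 nonzero rows, so the rank is 3.
Since rank = 3 (the number of vectors), the set is linearly independent.

linearly independent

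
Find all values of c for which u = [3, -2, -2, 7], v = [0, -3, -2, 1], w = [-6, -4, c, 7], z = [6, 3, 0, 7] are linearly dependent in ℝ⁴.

c = 9/7

Dependence holds iff the 4×4 matrix [u v w z] is singular.
Expanding, det = 42*c - 54.
This vanishes exactly when c = 9/7.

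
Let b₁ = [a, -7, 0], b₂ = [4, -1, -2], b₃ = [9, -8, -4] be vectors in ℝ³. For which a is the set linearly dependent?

a = 7/6

The vectors are dependent exactly when the determinant of the matrix with rows b₁, b₂, b₃ vanishes.
Expanding, det = 14 - 12*a.
This vanishes exactly when a = 7/6.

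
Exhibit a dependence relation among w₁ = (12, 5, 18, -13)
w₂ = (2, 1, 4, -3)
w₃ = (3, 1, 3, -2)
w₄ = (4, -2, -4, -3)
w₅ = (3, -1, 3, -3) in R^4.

Solve the homogeneous system with w₁, w₂, w₃, w₄, w₅ as columns by row-reducing the coefficient matrix.
A generator of the null space is (1, -3, -2, 0, 0).

w₁ - 3w₂ - 2w₃ = 0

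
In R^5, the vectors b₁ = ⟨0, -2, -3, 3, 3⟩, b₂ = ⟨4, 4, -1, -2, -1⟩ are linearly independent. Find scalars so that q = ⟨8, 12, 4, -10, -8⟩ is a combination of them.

q = -2b₁ + 2b₂

Solve the system with b₁, b₂ as columns and q as the right-hand side.
Row-reducing the augmented matrix gives the unique coefficients (α₁, α₂) = (-2, 2).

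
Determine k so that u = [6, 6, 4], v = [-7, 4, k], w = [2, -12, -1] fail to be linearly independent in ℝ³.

k = -17/6

The set is linearly dependent precisely when det[u; v; w] = 0.
Expanding, det = 84*k + 238.
Setting this to zero gives k = -17/6.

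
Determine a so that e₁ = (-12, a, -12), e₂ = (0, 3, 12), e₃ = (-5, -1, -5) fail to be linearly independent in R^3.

a = -12/5

The vectors are dependent exactly when the determinant of the matrix with rows e₁, e₂, e₃ vanishes.
The determinant works out to -60*a - 144.
This vanishes exactly when a = -12/5.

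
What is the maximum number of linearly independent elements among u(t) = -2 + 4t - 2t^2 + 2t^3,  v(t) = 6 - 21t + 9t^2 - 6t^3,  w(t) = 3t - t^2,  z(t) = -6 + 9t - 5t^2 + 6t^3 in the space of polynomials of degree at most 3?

2

Represent each element by its coordinate vector in ℝ⁴.
Put the 4×4 matrix [u|v|w|z] into echelon form.
Exactly 2 pivots survive; hence the rank is 2.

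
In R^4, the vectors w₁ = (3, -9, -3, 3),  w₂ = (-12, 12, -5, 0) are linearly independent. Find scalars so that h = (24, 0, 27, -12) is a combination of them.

h = -4w₁ - 3w₂

Write h = α₁w₁ + α₂w₂ and equate components.
The system has the unique solution (α₁, α₂) = (-4, -3).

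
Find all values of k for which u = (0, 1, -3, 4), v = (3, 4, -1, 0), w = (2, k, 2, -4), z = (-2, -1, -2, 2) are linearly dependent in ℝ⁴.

The set is linearly dependent precisely when det[u; v; w; z] = 0.
The determinant works out to 14*k - 28.
Solving 14*k - 28 = 0 yields k = 2.

k = 2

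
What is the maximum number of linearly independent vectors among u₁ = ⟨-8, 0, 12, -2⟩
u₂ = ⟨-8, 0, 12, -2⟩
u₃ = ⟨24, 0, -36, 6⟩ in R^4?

1

Form the matrix with u₁, u₂, u₃ as columns and reduce.
The echelon form has 1 nonzero row, so the rank is 1.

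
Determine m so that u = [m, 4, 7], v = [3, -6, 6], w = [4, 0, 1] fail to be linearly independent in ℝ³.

m = 42

The set is linearly dependent precisely when det[u; v; w] = 0.
Expanding, det = 252 - 6*m.
This vanishes exactly when m = 42.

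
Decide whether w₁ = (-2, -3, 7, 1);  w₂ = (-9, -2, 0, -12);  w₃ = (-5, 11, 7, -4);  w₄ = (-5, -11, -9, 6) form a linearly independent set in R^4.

Place the vectors as rows of a 4×4 matrix and reduce to echelon form.
The reduction yields 4 nonzero rows, so the rank is 4.
Since rank = 4 (the number of vectors), the set is linearly independent.

linearly independent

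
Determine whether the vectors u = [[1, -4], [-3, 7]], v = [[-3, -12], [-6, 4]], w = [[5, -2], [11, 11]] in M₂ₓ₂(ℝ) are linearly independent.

Write each element as a coordinate vector in ℝ⁴ using {E₁₁, E₁₂, E₂₁, E₂₂}.
Row-reduce the matrix whose columns are u, v, w.
The reduction yields 3 nonzero rows, so the rank is 3.
Since rank = 3 (the number of vectors), the set is linearly independent.

linearly independent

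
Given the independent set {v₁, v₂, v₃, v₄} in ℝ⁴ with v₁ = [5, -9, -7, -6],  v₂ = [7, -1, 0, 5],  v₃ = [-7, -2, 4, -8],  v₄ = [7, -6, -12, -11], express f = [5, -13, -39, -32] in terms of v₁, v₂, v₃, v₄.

f = v₁ - 4v₂ - 2v₃ + 2v₄

Set up the augmented matrix [v₁ | v₂ | v₃ | v₄ | f] and row-reduce.
Back-substitution yields (a₁, …, a₄) = (1, -4, -2, 2).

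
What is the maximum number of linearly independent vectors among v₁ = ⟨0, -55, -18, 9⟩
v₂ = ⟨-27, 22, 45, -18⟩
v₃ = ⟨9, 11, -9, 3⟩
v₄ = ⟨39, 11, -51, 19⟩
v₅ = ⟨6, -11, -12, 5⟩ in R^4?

2

Row-reduce the 5×4 matrix with these as rows.
There are 2 pivot columns, so rank = 2.
(With 5 elements in a 4-dimensional space the rank is at most 4.)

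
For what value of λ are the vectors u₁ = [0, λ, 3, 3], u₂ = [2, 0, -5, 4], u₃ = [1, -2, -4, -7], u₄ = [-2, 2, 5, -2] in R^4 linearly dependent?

λ = -11

Place the vectors as rows of a 4×4 matrix; dependence ⇔ determinant zero.
The determinant works out to 6*λ + 66.
Setting this to zero gives λ = -11.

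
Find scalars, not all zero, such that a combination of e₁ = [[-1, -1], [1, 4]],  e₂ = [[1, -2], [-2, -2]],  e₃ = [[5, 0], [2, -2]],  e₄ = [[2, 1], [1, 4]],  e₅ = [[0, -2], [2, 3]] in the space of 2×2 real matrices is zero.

Write each element as a vector in ℝ⁴ using {E₁₁, E₁₂, E₂₁, E₂₂}.
Row-reduce the matrix with e₁, e₂, e₃, e₄, e₅ as columns; the null space gives the coefficients.
The free variable yields coefficients (3, 0, 1, -1, -2) (any nonzero multiple also works).

3e₁ + e₃ - e₄ - 2e₅ = 0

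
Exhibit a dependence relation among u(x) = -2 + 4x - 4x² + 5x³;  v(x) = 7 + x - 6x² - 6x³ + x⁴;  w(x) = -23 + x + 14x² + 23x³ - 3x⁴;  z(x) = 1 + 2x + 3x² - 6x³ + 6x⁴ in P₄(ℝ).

u - 3v - w = 0

Pass to coordinate vectors relative to the basis {1, x, …, x⁴}.
Write the vectors as columns of a matrix and find a nonzero vector in its null space.
One solution (up to scaling) is (1, -3, -1, 0).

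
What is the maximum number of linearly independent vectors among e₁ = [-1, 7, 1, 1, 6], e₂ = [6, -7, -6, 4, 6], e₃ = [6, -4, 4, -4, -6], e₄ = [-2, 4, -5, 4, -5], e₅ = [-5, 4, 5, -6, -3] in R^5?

Put the 5×5 matrix [e₁|e₂|e₃|e₄|e₅] into echelon form.
The echelon form has 5 nonzero rows, so the rank is 5.

5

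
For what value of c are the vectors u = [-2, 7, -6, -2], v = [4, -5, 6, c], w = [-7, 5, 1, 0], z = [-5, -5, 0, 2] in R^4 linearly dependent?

The vectors are dependent exactly when the determinant of the matrix with rows u, v, w, z vanishes.
Expanding, det = 486 - 405*c.
Setting this to zero gives c = 6/5.

c = 6/5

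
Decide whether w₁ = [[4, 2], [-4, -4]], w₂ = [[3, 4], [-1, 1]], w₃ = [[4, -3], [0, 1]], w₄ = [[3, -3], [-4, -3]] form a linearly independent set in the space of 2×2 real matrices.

linearly independent

Take coordinates with respect to the standard basis {E₁₁, E₁₂, E₂₁, E₂₂}.
Row-reduce the matrix whose columns are w₁, w₂, w₃, w₄.
The reduction yields 4 nonzero rows, so the rank is 4.
Since rank = 4 (the number of vectors), the set is linearly independent.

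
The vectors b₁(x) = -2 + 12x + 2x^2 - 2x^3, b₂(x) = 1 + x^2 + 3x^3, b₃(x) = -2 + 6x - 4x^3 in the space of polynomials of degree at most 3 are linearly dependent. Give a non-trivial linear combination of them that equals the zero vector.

Take coordinates with respect to {1, x, …, x^3}.
Set up α₁b₁ + … + α₃b₃ = 0 and solve the homogeneous system.
A generator of the null space is (1, -2, -2).

b₁ - 2b₂ - 2b₃ = 0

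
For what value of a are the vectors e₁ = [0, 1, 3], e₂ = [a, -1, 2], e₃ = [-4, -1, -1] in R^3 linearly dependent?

a = -10

The vectors are dependent exactly when the determinant of the matrix with rows e₁, e₂, e₃ vanishes.
The determinant works out to -2*a - 20.
This vanishes exactly when a = -10.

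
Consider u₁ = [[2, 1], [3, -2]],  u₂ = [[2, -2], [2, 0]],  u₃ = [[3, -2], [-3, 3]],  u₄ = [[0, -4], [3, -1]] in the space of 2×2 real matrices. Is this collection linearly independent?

Take coordinates with respect to the standard basis {E₁₁, E₁₂, E₂₁, E₂₂}.
Place the vectors as rows of a 4×4 matrix and reduce to echelon form.
The reduction yields 4 nonzero rows, so the rank is 4.
Since rank = 4 (the number of vectors), the set is linearly independent.

linearly independent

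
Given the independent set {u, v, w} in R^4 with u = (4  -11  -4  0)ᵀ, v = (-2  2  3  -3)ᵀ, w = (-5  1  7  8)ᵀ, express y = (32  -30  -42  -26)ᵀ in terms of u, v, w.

y = 2u - 2v - 4w

Write y = a₁u + … + a₃w and equate components.
Back-substitution yields (a₁, a₂, a₃) = (2, -2, -4).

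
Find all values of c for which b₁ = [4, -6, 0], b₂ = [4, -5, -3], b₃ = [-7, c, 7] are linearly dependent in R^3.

c = 49/6

Dependence holds iff the 3×3 matrix [b₁ b₂ b₃] is singular.
Expanding, det = 12*c - 98.
Setting this to zero gives c = 49/6.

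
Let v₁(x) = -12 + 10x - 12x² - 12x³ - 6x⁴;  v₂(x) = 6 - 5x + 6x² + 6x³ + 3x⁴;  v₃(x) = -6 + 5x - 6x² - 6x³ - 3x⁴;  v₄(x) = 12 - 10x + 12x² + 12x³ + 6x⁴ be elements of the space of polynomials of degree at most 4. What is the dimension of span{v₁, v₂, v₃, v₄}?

Use coordinates relative to {1, x, …, x⁴}.
Apply Gaussian elimination to the matrix whose rows are v₁, v₂, v₃, v₄.
Reduction leaves 1 leading entry, giving rank 1.

dim = 1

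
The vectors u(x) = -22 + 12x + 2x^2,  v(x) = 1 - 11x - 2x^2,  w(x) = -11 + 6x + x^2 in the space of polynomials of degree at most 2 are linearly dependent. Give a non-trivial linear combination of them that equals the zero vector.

u - 2w = 0

Write each element as a vector in ℝ³ using {1, x, x^2}.
Row-reduce the matrix with u, v, w as columns; the null space gives the coefficients.
The free variable yields coefficients (1, 0, -2) (any nonzero multiple also works).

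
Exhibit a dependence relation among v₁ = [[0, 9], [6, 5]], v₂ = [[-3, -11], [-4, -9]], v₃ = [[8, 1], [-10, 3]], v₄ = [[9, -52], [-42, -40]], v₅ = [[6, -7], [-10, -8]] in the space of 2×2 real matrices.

3v₁ - v₂ + v₄ - 2v₅ = 0

Take coordinates with respect to {E₁₁, E₁₂, E₂₁, E₂₂}.
Row-reduce the matrix with v₁, v₂, v₃, v₄, v₅ as columns; the null space gives the coefficients.
One solution (up to scaling) is (3, -1, 0, 1, -2).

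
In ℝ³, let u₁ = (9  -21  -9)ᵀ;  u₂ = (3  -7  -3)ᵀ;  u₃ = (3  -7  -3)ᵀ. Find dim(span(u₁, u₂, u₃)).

dim = 1

Row-reduce the 3×3 matrix with these as rows.
Reduction leaves 1 leading entry, giving rank 1.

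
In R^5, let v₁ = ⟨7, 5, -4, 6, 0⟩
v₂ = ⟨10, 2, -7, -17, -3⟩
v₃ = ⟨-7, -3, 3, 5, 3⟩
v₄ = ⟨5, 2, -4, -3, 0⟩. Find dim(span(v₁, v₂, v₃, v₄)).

Put the 5×4 matrix [v₁|v₂|v₃|v₄] into echelon form.
There are 3 pivot columns, so rank = 3.

3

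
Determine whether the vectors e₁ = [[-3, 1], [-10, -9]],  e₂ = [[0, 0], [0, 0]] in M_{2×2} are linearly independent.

linearly dependent

Take coordinates with respect to the standard basis {E₁₁, E₁₂, E₂₁, E₂₂}.
One of the vectors is the zero vector, so the set is linearly dependent.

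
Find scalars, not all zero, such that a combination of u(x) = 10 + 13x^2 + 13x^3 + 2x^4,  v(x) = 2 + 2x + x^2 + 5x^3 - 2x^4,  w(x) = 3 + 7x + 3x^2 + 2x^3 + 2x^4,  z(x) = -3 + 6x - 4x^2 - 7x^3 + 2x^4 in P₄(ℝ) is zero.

u + v - 2w + 2z = 0

Take coordinates with respect to {1, x, …, x^4}.
Row-reduce the matrix with u, v, w, z as columns; the null space gives the coefficients.
One solution (up to scaling) is (1, 1, -2, 2).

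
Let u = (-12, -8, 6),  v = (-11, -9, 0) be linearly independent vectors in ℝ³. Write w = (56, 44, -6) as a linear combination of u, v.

w = -u - 4v

Solve the system with u, v as columns and w as the right-hand side.
The system has the unique solution (α₁, α₂) = (-1, -4).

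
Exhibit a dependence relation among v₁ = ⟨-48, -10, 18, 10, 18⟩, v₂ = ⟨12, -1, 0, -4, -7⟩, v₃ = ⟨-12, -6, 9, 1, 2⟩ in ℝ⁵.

Row-reduce the matrix with v₁, v₂, v₃ as columns; the null space gives the coefficients.
The free variable yields coefficients (1, 2, -2) (any nonzero multiple also works).

v₁ + 2v₂ - 2v₃ = 0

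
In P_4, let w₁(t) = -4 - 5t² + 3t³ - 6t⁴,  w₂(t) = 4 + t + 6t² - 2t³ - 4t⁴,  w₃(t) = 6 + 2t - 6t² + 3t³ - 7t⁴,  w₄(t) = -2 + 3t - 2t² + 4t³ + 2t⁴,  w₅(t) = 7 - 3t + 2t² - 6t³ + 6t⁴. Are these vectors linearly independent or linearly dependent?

Write each element as a coordinate vector in ℝ⁵ using {1, t, …, t⁴}.
Place the vectors as rows of a 5×5 matrix and reduce to echelon form.
The reduction yields 5 nonzero rows, so the rank is 5.
Since rank = 5 (the number of vectors), the set is linearly independent.

linearly independent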